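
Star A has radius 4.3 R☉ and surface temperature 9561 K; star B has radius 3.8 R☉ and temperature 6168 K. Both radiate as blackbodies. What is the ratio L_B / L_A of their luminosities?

L_B/L_A ≈ 0.135

L = 4πR²σT⁴ ∝ R²T⁴, so L_B/L_A = (3.8/4.3)² × (6168/9561)⁴ = 0.781 × 0.173 = 0.135.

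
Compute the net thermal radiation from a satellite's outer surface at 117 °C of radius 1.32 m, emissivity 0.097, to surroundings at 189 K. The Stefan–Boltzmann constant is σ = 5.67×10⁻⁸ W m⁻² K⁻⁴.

A = 4πr² = 4π × (1.32)² = 21.9 m².
Convert: 117 °C = 390 K.
Q = εσA(T⁴ − T_s⁴). T⁴ − T_s⁴ = (390)⁴ − (189)⁴ = 2.31×10^10 − 1.28×10^9 = 2.19×10^10 K⁴.
Q = 0.097 × 5.67×10⁻⁸ × 21.9 × 2.19×10^10 = 2630 W.

Q ≈ 2630 W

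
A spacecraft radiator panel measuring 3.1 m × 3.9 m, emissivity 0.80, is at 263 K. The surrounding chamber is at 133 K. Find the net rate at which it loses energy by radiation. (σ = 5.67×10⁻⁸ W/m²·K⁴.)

A = 3.1 × 3.9 = 12.1 m².
Q = εσA(T⁴ − T_s⁴). T⁴ − T_s⁴ = (263)⁴ − (133)⁴ = 4.78×10^9 − 3.13×10^8 = 4.47×10^9 K⁴.
Q = 0.80 × 5.67×10⁻⁸ × 12.1 × 4.47×10^9 = 2450 W.

Q ≈ 2450 W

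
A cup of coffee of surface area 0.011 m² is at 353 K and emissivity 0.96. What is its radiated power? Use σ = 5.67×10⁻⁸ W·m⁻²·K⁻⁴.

Stefan–Boltzmann: P = εσAT⁴ = 0.96 × 5.67×10⁻⁸ × 0.0110 × (353)⁴ = 0.96 × 5.67×10⁻⁸ × 0.0110 × 1.55×10^10.
P = 9.30 W.

P ≈ 9.30 W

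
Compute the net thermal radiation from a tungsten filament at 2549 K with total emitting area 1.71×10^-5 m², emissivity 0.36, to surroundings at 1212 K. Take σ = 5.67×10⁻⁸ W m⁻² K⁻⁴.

Q ≈ 14.0 W

Q = εσA(T⁴ − T_s⁴). T⁴ − T_s⁴ = (2549)⁴ − (1212)⁴ = 4.22×10^13 − 2.16×10^12 = 4.01×10^13 K⁴.
Q = 0.36 × 5.67×10⁻⁸ × 1.71×10^-5 × 4.01×10^13 = 14.0 W.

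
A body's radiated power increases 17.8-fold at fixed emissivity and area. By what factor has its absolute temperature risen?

P ∝ T⁴ ⇒ T ∝ P^(1/4), so T scales by (17.8)^(1/4) = 2.05.

factor ≈ 2.05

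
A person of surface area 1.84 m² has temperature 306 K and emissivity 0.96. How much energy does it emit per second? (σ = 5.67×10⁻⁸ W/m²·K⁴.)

Stefan–Boltzmann: P = εσAT⁴ = 0.96 × 5.67×10⁻⁸ × 1.84 × (306)⁴ = 0.96 × 5.67×10⁻⁸ × 1.84 × 8.77×10^9.
P = 878 W.

P ≈ 878 W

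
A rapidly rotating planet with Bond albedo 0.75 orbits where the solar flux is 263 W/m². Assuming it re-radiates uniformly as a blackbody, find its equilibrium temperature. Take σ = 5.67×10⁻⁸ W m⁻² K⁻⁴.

T ≈ 130 K

Power absorbed = (1−a)S·πR²; power emitted = 4πR²σT⁴. Equating and cancelling πR²:
T = ((1−a)S / 4σ)^(1/4) = (65.8 / (4 × 5.67×10⁻⁸))^(1/4) = (2.90×10^8)^(1/4).
T = 130 K.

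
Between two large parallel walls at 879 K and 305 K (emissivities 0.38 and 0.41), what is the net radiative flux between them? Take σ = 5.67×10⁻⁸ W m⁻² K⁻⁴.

For two large parallel gray plates, q = σ(T₁⁴ − T₂⁴) / (1/ε₁ + 1/ε₂ − 1).
1/ε₁ + 1/ε₂ − 1 = 1/0.38 + 1/0.41 − 1 = 4.071.
T₁⁴ − T₂⁴ = 5.97×10^11 − 8.65×10^9 = 5.88×10^11 K⁴.
q = 5.67×10⁻⁸ × 5.88×10^11 / 4.071 = 8190 W/m².

q ≈ 8190 W/m²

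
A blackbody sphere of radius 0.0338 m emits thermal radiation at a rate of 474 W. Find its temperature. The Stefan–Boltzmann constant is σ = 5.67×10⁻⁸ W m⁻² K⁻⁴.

A = 4πr² = 4π × (0.0338)² = 0.0144 m².
From P = σAT⁴, T = (P / σA)^(1/4) = (474 / (5.67×10⁻⁸ × 0.0144))^(1/4).
T = (5.82×10^11)^(1/4) = 874 K.

T ≈ 874 K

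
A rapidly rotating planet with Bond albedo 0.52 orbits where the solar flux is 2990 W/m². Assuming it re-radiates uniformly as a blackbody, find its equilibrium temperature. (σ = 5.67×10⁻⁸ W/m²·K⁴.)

Power absorbed = (1−a)S·πR²; power emitted = 4πR²σT⁴. Equating and cancelling πR²:
T = ((1−a)S / 4σ)^(1/4) = (1440 / (4 × 5.67×10⁻⁸))^(1/4) = (6.33×10^9)^(1/4).
T = 282 K.

T ≈ 282 K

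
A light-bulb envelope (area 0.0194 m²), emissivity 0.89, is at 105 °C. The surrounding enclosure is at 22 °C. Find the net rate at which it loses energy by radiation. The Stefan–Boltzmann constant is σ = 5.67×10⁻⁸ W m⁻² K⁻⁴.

Q ≈ 12.6 W

Convert: 105 °C = 378 K; 22 °C = 295 K.
Q = εσA(T⁴ − T_s⁴). T⁴ − T_s⁴ = (378)⁴ − (295)⁴ = 2.04×10^10 − 7.57×10^9 = 1.28×10^10 K⁴.
Q = 0.89 × 5.67×10⁻⁸ × 0.0194 × 1.28×10^10 = 12.6 W.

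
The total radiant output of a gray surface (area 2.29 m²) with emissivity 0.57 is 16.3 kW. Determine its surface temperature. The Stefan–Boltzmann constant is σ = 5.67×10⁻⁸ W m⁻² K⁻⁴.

T ≈ 685 K

From P = εσAT⁴, T = (P / εσA)^(1/4) = (16300 / (0.57 × 5.67×10⁻⁸ × 2.29))^(1/4).
T = (2.20×10^11)^(1/4) = 685 K.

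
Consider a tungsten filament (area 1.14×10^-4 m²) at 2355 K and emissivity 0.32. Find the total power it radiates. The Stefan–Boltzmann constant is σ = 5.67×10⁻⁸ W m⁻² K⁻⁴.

P ≈ 63.6 W

P = εσAT⁴ = 0.32 × 5.67×10⁻⁸ × 1.14×10^-4 × (2355)⁴ = 0.32 × 5.67×10⁻⁸ × 1.14×10^-4 × 3.08×10^13.
P = 63.6 W.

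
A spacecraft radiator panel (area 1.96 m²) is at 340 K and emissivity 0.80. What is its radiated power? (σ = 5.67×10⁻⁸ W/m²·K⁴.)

P = εσAT⁴ = 0.80 × 5.67×10⁻⁸ × 1.96 × (340)⁴ = 0.80 × 5.67×10⁻⁸ × 1.96 × 1.34×10^10.
P = 1190 W.

P ≈ 1190 W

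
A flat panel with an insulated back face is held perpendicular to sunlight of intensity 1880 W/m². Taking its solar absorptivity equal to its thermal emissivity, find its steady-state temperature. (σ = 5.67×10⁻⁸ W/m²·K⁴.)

T ≈ 427 K

Absorbed flux αS = emitted flux εσT⁴ (one radiating face); with α = ε, T = (S/σ)^(1/4).
T = (1880 / 5.67×10⁻⁸)^(1/4) = (3.32×10^10)^(1/4).
T = 427 K.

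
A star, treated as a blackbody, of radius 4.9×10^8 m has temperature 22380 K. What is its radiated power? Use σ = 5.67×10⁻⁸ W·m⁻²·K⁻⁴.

A = 4πr² = 4π × (4.9×10^8)² = 3.02×10^18 m².
P = σAT⁴ = 5.67×10⁻⁸ × 3.02×10^18 × (22380)⁴ = 5.67×10⁻⁸ × 3.02×10^18 × 2.51×10^17.
P = 4.29×10^28 W.

P ≈ 4.29×10^28 W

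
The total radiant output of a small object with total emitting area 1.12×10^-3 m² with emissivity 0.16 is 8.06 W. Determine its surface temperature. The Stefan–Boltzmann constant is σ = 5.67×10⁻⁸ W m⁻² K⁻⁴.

From P = εσAT⁴, T = (P / εσA)^(1/4) = (8.06 / (0.16 × 5.67×10⁻⁸ × 1.12×10^-3))^(1/4).
T = (7.93×10^11)^(1/4) = 944 K.

T ≈ 944 K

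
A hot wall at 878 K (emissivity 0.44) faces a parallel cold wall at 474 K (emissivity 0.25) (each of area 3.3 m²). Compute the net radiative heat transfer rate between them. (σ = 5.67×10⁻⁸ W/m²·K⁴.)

Q ≈ 19300 W

For two large parallel gray plates, q = σ(T₁⁴ − T₂⁴) / (1/ε₁ + 1/ε₂ − 1).
1/ε₁ + 1/ε₂ − 1 = 1/0.44 + 1/0.25 − 1 = 5.273.
T₁⁴ − T₂⁴ = 5.94×10^11 − 5.05×10^10 = 5.44×10^11 K⁴.
q = 5.67×10⁻⁸ × 5.44×10^11 / 5.273 = 5850 W/m².
Q = q·A = 5850 × 3.3 = 19300 W.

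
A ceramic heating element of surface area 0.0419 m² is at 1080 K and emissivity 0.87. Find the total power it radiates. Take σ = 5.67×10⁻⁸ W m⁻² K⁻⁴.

P ≈ 2810 W

P = εσAT⁴ = 0.87 × 5.67×10⁻⁸ × 0.0419 × (1080)⁴ = 0.87 × 5.67×10⁻⁸ × 0.0419 × 1.36×10^12.
P = 2810 W.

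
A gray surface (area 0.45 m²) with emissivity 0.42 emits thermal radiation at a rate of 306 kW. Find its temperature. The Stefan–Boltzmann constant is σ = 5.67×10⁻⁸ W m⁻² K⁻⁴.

From P = εσAT⁴, T = (P / εσA)^(1/4) = (3.06×10^5 / (0.42 × 5.67×10⁻⁸ × 0.450))^(1/4).
T = (2.86×10^13)^(1/4) = 2310 K.

T ≈ 2310 K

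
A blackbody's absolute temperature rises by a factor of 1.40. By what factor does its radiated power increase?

factor ≈ 3.84

P ∝ T⁴, so the power scales as (1.40)⁴ = 3.84.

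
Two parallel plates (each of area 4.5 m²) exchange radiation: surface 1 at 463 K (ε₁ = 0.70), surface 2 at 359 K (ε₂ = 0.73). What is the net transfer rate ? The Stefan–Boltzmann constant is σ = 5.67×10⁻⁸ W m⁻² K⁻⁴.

For two large parallel gray plates, q = σ(T₁⁴ − T₂⁴) / (1/ε₁ + 1/ε₂ − 1).
1/ε₁ + 1/ε₂ − 1 = 1/0.70 + 1/0.73 − 1 = 1.798.
T₁⁴ − T₂⁴ = 4.60×10^10 − 1.66×10^10 = 2.93×10^10 K⁴.
q = 5.67×10⁻⁸ × 2.93×10^10 / 1.798 = 925 W/m².
Q = q·A = 925 × 4.5 = 4160 W.

Q ≈ 4160 W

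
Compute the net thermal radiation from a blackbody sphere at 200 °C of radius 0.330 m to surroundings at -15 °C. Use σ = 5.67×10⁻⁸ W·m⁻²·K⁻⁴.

A = 4πr² = 4π × (0.330)² = 1.37 m².
Convert: 200 °C = 473 K; -15 °C = 258 K.
Q = σA(T⁴ − T_s⁴). T⁴ − T_s⁴ = (473)⁴ − (258)⁴ = 5.01×10^10 − 4.43×10^9 = 4.56×10^10 K⁴.
Q = 5.67×10⁻⁸ × 1.37 × 4.56×10^10 = 3540 W.

Q ≈ 3540 W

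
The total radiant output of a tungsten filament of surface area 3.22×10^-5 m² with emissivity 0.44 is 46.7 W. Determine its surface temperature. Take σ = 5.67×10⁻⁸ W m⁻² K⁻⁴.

T ≈ 2760 K

From P = εσAT⁴, T = (P / εσA)^(1/4) = (46.7 / (0.44 × 5.67×10⁻⁸ × 3.22×10^-5))^(1/4).
T = (5.81×10^13)^(1/4) = 2760 K.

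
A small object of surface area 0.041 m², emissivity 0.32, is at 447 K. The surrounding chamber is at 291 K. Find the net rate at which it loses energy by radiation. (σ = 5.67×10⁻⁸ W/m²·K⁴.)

Q ≈ 24.4 W

Q = εσA(T⁴ − T_s⁴). T⁴ − T_s⁴ = (447)⁴ − (291)⁴ = 3.99×10^10 − 7.17×10^9 = 3.28×10^10 K⁴.
Q = 0.32 × 5.67×10⁻⁸ × 0.0410 × 3.28×10^10 = 24.4 W.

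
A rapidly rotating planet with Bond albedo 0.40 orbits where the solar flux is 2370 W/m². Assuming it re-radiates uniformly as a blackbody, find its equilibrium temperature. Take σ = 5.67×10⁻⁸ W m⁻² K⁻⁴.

T ≈ 281 K

Power absorbed = (1−a)S·πR²; power emitted = 4πR²σT⁴. Equating and cancelling πR²:
T = ((1−a)S / 4σ)^(1/4) = (1420 / (4 × 5.67×10⁻⁸))^(1/4) = (6.27×10^9)^(1/4).
T = 281 K.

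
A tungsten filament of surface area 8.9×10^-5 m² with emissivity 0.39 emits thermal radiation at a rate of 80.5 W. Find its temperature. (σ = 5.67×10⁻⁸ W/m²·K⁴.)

From P = εσAT⁴, T = (P / εσA)^(1/4) = (80.5 / (0.39 × 5.67×10⁻⁸ × 8.90×10^-5))^(1/4).
T = (4.09×10^13)^(1/4) = 2530 K.

T ≈ 2530 K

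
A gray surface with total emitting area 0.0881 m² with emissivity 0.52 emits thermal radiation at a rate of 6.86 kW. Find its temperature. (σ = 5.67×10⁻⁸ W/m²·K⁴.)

From P = εσAT⁴, T = (P / εσA)^(1/4) = (6860 / (0.52 × 5.67×10⁻⁸ × 0.0881))^(1/4).
T = (2.64×10^12)^(1/4) = 1270 K.

T ≈ 1270 K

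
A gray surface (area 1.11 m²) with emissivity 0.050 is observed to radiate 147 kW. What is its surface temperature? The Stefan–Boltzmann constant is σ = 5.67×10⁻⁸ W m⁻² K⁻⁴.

From P = εσAT⁴, T = (P / εσA)^(1/4) = (1.47×10^5 / (0.050 × 5.67×10⁻⁸ × 1.11))^(1/4).
T = (4.67×10^13)^(1/4) = 2610 K.

T ≈ 2610 K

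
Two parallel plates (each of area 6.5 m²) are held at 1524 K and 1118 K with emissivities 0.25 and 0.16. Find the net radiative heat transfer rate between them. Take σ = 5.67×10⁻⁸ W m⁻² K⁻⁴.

For two large parallel gray plates, q = σ(T₁⁴ − T₂⁴) / (1/ε₁ + 1/ε₂ − 1).
1/ε₁ + 1/ε₂ − 1 = 1/0.25 + 1/0.16 − 1 = 9.250.
T₁⁴ − T₂⁴ = 5.39×10^12 − 1.56×10^12 = 3.83×10^12 K⁴.
q = 5.67×10⁻⁸ × 3.83×10^12 / 9.250 = 23500 W/m².
Q = q·A = 23500 × 6.5 = 1.53×10^5 W.

Q ≈ 1.53×10^5 W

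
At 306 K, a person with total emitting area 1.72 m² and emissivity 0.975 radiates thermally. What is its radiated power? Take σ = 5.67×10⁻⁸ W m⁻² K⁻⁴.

P = εσAT⁴ = 0.975 × 5.67×10⁻⁸ × 1.72 × (306)⁴ = 0.975 × 5.67×10⁻⁸ × 1.72 × 8.77×10^9.
P = 834 W.

P ≈ 834 W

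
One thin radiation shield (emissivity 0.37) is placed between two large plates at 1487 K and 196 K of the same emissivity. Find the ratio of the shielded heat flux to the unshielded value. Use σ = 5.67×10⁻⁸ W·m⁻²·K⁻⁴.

ratio ≈ 0.500

With N identical shields there are N+1 = 2 gaps in series, each with the same radiative resistance, so the flux falls to 1/(N+1) of its unshielded value.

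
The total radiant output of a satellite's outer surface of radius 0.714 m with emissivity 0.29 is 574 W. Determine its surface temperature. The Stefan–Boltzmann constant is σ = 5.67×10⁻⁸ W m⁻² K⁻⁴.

A = 4πr² = 4π × (0.714)² = 6.41 m².
From P = εσAT⁴, T = (P / εσA)^(1/4) = (574 / (0.29 × 5.67×10⁻⁸ × 6.41))^(1/4).
T = (5.45×10^9)^(1/4) = 272 K.

T ≈ 272 K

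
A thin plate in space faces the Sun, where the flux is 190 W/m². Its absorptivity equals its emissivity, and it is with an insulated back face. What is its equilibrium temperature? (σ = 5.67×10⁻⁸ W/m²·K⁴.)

T ≈ 241 K

Absorbed flux αS = emitted flux εσT⁴ (one radiating face); with α = ε, T = (S/σ)^(1/4).
T = (190 / 5.67×10⁻⁸)^(1/4) = (3.35×10^9)^(1/4).
T = 241 K.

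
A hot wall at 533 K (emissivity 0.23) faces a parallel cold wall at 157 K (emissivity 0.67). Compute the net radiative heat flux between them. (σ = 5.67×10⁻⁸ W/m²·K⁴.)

q ≈ 938 W/m²

For two large parallel gray plates, q = σ(T₁⁴ − T₂⁴) / (1/ε₁ + 1/ε₂ − 1).
1/ε₁ + 1/ε₂ − 1 = 1/0.23 + 1/0.67 − 1 = 4.840.
T₁⁴ − T₂⁴ = 8.07×10^10 − 6.08×10^8 = 8.01×10^10 K⁴.
q = 5.67×10⁻⁸ × 8.01×10^10 / 4.840 = 938 W/m².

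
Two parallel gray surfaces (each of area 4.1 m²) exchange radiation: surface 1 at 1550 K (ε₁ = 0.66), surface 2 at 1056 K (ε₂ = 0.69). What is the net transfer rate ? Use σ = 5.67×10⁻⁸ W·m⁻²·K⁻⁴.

For two large parallel gray plates, q = σ(T₁⁴ − T₂⁴) / (1/ε₁ + 1/ε₂ − 1).
1/ε₁ + 1/ε₂ − 1 = 1/0.66 + 1/0.69 − 1 = 1.964.
T₁⁴ − T₂⁴ = 5.77×10^12 − 1.24×10^12 = 4.53×10^12 K⁴.
q = 5.67×10⁻⁸ × 4.53×10^12 / 1.964 = 1.31×10^5 W/m².
Q = q·A = 1.31×10^5 × 4.1 = 5.36×10^5 W.

Q ≈ 5.36×10^5 W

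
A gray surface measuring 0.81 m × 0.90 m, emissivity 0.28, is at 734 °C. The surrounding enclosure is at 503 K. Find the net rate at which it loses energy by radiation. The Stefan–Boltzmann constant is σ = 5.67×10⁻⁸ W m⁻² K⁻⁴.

Q ≈ 11200 W

A = 0.81 × 0.90 = 0.729 m².
Convert: 734 °C = 1007 K.
Q = εσA(T⁴ − T_s⁴). T⁴ − T_s⁴ = (1007)⁴ − (503)⁴ = 1.03×10^12 − 6.40×10^10 = 9.64×10^11 K⁴.
Q = 0.28 × 5.67×10⁻⁸ × 0.729 × 9.64×10^11 = 11200 W.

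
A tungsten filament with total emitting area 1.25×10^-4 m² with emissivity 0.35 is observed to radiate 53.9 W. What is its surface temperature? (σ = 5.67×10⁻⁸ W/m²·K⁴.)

T ≈ 2160 K

From P = εσAT⁴, T = (P / εσA)^(1/4) = (53.9 / (0.35 × 5.67×10⁻⁸ × 1.25×10^-4))^(1/4).
T = (2.17×10^13)^(1/4) = 2160 K.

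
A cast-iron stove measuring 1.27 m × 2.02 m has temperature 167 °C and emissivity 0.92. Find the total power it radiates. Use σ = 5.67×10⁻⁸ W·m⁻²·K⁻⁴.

P ≈ 5020 W

A = 1.27 × 2.02 = 2.57 m².
167 °C = 440 K.
Stefan–Boltzmann: P = εσAT⁴ = 0.92 × 5.67×10⁻⁸ × 2.57 × (440)⁴ = 0.92 × 5.67×10⁻⁸ × 2.57 × 3.75×10^10.
P = 5020 W.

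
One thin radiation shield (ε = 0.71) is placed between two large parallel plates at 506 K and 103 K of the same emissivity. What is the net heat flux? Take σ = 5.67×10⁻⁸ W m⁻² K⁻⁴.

q ≈ 1020 W/m²

Each of the 2 gaps contributes resistance (2/ε − 1) = 2/0.71 − 1 = 1.817; total = 3.634.
q = σ(T₁⁴ − T₂⁴) / 3.634 = 5.67×10⁻⁸ × 6.54×10^10 / 3.634 = 1020 W/m².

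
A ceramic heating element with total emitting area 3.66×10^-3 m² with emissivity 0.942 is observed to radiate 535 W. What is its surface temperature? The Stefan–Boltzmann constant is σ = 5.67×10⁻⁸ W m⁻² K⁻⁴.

T ≈ 1290 K

From P = εσAT⁴, T = (P / εσA)^(1/4) = (535 / (0.942 × 5.67×10⁻⁸ × 3.66×10^-3))^(1/4).
T = (2.74×10^12)^(1/4) = 1290 K.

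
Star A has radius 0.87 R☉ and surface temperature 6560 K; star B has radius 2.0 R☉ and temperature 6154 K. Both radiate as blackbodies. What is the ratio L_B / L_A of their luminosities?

L_B/L_A ≈ 4.09

L = 4πR²σT⁴ ∝ R²T⁴, so L_B/L_A = (2.0/0.87)² × (6154/6560)⁴ = 5.28 × 0.774 = 4.09.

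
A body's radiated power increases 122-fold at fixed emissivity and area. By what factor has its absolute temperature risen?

P ∝ T⁴ ⇒ T ∝ P^(1/4), so T scales by (122)^(1/4) = 3.32.

factor ≈ 3.32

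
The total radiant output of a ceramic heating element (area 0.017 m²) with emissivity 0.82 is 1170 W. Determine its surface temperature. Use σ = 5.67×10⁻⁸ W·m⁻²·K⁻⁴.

From P = εσAT⁴, T = (P / εσA)^(1/4) = (1170 / (0.82 × 5.67×10⁻⁸ × 0.0170))^(1/4).
T = (1.48×10^12)^(1/4) = 1100 K.

T ≈ 1100 K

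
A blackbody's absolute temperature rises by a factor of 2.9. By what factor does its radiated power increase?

P ∝ T⁴, so the power scales as (2.9)⁴ = 70.7.

factor ≈ 70.7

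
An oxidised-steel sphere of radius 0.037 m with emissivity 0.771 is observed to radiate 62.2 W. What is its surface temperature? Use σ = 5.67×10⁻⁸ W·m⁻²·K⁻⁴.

T ≈ 536 K

A = 4πr² = 4π × (0.037)² = 0.0172 m².
From P = εσAT⁴, T = (P / εσA)^(1/4) = (62.2 / (0.771 × 5.67×10⁻⁸ × 0.0172))^(1/4).
T = (8.27×10^10)^(1/4) = 536 K.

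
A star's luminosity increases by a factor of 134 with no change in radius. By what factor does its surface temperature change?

P ∝ T⁴ ⇒ T ∝ P^(1/4), so T scales by (134)^(1/4) = 3.40.

factor ≈ 3.40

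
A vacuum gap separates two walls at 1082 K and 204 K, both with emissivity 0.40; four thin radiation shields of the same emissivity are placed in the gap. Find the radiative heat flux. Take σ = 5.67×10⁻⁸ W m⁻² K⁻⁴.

Each of the 5 gaps contributes resistance (2/ε − 1) = 2/0.40 − 1 = 4.000; total = 20.00.
q = σ(T₁⁴ − T₂⁴) / 20.00 = 5.67×10⁻⁸ × 1.37×10^12 / 20.00 = 3880 W/m².

q ≈ 3880 W/m²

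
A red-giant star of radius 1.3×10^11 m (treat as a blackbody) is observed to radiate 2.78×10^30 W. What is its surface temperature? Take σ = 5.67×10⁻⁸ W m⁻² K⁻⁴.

A = 4πr² = 4π × (1.3×10^11)² = 2.12×10^23 m².
From P = σAT⁴, T = (P / σA)^(1/4) = (2.78×10^30 / (5.67×10⁻⁸ × 2.12×10^23))^(1/4).
T = (2.31×10^14)^(1/4) = 3900 K.

T ≈ 3900 K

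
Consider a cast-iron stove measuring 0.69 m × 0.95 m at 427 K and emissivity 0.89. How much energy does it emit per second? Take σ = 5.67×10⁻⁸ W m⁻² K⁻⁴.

A = 0.69 × 0.95 = 0.655 m².
Stefan–Boltzmann: P = εσAT⁴ = 0.89 × 5.67×10⁻⁸ × 0.655 × (427)⁴ = 0.89 × 5.67×10⁻⁸ × 0.655 × 3.32×10^10.
P = 1100 W.

P ≈ 1100 W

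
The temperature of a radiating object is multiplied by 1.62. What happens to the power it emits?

factor ≈ 6.89

P ∝ T⁴, so the power scales as (1.62)⁴ = 6.89.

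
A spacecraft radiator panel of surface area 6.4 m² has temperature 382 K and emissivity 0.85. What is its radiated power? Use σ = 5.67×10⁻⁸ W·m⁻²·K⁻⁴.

P ≈ 6570 W

Stefan–Boltzmann: P = εσAT⁴ = 0.85 × 5.67×10⁻⁸ × 6.40 × (382)⁴ = 0.85 × 5.67×10⁻⁸ × 6.40 × 2.13×10^10.
P = 6570 W.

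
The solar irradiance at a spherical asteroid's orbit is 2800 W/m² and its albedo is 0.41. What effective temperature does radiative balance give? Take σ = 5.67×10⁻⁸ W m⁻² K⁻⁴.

Power absorbed = (1−a)S·πR²; power emitted = 4πR²σT⁴. Equating and cancelling πR²:
T = ((1−a)S / 4σ)^(1/4) = (1650 / (4 × 5.67×10⁻⁸))^(1/4) = (7.28×10^9)^(1/4).
T = 292 K.

T ≈ 292 K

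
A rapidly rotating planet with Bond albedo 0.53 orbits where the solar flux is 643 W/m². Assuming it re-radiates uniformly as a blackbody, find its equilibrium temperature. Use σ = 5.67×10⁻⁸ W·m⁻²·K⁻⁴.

T ≈ 191 K

Power absorbed = (1−a)S·πR²; power emitted = 4πR²σT⁴. Equating and cancelling πR²:
T = ((1−a)S / 4σ)^(1/4) = (302 / (4 × 5.67×10⁻⁸))^(1/4) = (1.33×10^9)^(1/4).
T = 191 K.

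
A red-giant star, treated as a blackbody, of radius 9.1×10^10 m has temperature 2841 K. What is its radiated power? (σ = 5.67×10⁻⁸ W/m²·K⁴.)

P ≈ 3.84×10^29 W

A = 4πr² = 4π × (9.1×10^10)² = 1.04×10^23 m².
P = σAT⁴ = 5.67×10⁻⁸ × 1.04×10^23 × (2841)⁴ = 5.67×10⁻⁸ × 1.04×10^23 × 6.51×10^13.
P = 3.84×10^29 W.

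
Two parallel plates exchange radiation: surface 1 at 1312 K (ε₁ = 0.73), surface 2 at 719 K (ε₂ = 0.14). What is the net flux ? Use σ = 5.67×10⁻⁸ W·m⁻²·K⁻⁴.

For two large parallel gray plates, q = σ(T₁⁴ − T₂⁴) / (1/ε₁ + 1/ε₂ − 1).
1/ε₁ + 1/ε₂ − 1 = 1/0.73 + 1/0.14 − 1 = 7.513.
T₁⁴ − T₂⁴ = 2.96×10^12 − 2.67×10^11 = 2.70×10^12 K⁴.
q = 5.67×10⁻⁸ × 2.70×10^12 / 7.513 = 20300 W/m².

q ≈ 20300 W/m²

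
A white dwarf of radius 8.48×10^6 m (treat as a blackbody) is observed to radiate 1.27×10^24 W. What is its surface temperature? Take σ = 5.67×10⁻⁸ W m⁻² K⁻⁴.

A = 4πr² = 4π × (8.48×10^6)² = 9.04×10^14 m².
From P = σAT⁴, T = (P / σA)^(1/4) = (1.27×10^24 / (5.67×10⁻⁸ × 9.04×10^14))^(1/4).
T = (2.48×10^16)^(1/4) = 12500 K.

T ≈ 12500 K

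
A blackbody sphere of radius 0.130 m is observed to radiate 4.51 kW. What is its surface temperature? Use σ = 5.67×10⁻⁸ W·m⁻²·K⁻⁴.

A = 4πr² = 4π × (0.130)² = 0.212 m².
From P = σAT⁴, T = (P / σA)^(1/4) = (4510 / (5.67×10⁻⁸ × 0.212))^(1/4).
T = (3.75×10^11)^(1/4) = 782 K.

T ≈ 782 K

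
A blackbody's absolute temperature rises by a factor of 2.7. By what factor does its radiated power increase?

factor ≈ 53.1

P ∝ T⁴, so the power scales as (2.7)⁴ = 53.1.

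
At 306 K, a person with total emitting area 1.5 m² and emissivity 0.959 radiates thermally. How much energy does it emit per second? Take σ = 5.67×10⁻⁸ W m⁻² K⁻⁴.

P = εσAT⁴ = 0.959 × 5.67×10⁻⁸ × 1.50 × (306)⁴ = 0.959 × 5.67×10⁻⁸ × 1.50 × 8.77×10^9.
P = 715 W.

P ≈ 715 W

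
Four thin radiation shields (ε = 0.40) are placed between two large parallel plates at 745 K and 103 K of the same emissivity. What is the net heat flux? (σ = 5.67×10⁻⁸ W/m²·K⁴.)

Each of the 5 gaps contributes resistance (2/ε − 1) = 2/0.40 − 1 = 4.000; total = 20.00.
q = σ(T₁⁴ − T₂⁴) / 20.00 = 5.67×10⁻⁸ × 3.08×10^11 / 20.00 = 873 W/m².

q ≈ 873 W/m²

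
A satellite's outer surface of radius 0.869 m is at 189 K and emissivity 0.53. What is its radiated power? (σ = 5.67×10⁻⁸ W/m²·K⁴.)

A = 4πr² = 4π × (0.869)² = 9.49 m².
Stefan–Boltzmann: P = εσAT⁴ = 0.53 × 5.67×10⁻⁸ × 9.49 × (189)⁴ = 0.53 × 5.67×10⁻⁸ × 9.49 × 1.28×10^9.
P = 364 W.

P ≈ 364 W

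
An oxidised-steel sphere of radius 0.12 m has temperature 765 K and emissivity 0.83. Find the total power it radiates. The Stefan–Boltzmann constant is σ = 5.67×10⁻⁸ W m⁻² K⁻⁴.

A = 4πr² = 4π × (0.12)² = 0.181 m².
Stefan–Boltzmann: P = εσAT⁴ = 0.83 × 5.67×10⁻⁸ × 0.181 × (765)⁴ = 0.83 × 5.67×10⁻⁸ × 0.181 × 3.42×10^11.
P = 2920 W.

P ≈ 2920 W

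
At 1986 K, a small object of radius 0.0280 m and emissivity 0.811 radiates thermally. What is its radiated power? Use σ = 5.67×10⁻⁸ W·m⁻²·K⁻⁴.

P ≈ 7050 W

A = 4πr² = 4π × (0.0280)² = 9.85×10^-3 m².
P = εσAT⁴ = 0.811 × 5.67×10⁻⁸ × 9.85×10^-3 × (1986)⁴ = 0.811 × 5.67×10⁻⁸ × 9.85×10^-3 × 1.56×10^13.
P = 7050 W.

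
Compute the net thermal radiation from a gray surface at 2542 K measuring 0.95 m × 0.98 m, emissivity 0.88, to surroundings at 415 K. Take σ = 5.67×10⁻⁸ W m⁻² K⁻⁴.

Q ≈ 1.94×10^6 W

A = 0.95 × 0.98 = 0.931 m².
Q = εσA(T⁴ − T_s⁴). T⁴ − T_s⁴ = (2542)⁴ − (415)⁴ = 4.18×10^13 − 2.97×10^10 = 4.17×10^13 K⁴.
Q = 0.88 × 5.67×10⁻⁸ × 0.931 × 4.17×10^13 = 1.94×10^6 W.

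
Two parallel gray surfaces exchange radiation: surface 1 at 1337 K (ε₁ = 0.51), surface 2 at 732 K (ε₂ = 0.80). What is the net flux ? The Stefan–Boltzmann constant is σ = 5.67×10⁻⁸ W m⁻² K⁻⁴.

q ≈ 74600 W/m²

For two large parallel gray plates, q = σ(T₁⁴ − T₂⁴) / (1/ε₁ + 1/ε₂ − 1).
1/ε₁ + 1/ε₂ − 1 = 1/0.51 + 1/0.80 − 1 = 2.211.
T₁⁴ − T₂⁴ = 3.20×10^12 − 2.87×10^11 = 2.91×10^12 K⁴.
q = 5.67×10⁻⁸ × 2.91×10^12 / 2.211 = 74600 W/m².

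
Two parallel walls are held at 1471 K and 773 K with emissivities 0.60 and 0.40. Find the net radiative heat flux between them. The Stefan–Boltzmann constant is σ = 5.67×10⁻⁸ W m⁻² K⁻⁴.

q ≈ 77400 W/m²

For two large parallel gray plates, q = σ(T₁⁴ − T₂⁴) / (1/ε₁ + 1/ε₂ − 1).
1/ε₁ + 1/ε₂ − 1 = 1/0.60 + 1/0.40 − 1 = 3.167.
T₁⁴ − T₂⁴ = 4.68×10^12 − 3.57×10^11 = 4.33×10^12 K⁴.
q = 5.67×10⁻⁸ × 4.33×10^12 / 3.167 = 77400 W/m².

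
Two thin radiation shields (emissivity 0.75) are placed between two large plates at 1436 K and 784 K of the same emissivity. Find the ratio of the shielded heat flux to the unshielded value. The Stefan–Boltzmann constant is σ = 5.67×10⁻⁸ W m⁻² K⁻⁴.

With N identical shields there are N+1 = 3 gaps in series, each with the same radiative resistance, so the flux falls to 1/(N+1) of its unshielded value.

ratio ≈ 0.333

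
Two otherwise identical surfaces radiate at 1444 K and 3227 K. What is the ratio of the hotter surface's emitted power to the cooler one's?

ratio ≈ 24.9

P ∝ T⁴, so the ratio is (3227/1444)⁴ = (2.235)⁴ = 24.9.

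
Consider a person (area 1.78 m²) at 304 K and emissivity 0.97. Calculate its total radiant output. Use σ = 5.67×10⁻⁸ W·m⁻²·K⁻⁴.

P ≈ 836 W

Stefan–Boltzmann: P = εσAT⁴ = 0.97 × 5.67×10⁻⁸ × 1.78 × (304)⁴ = 0.97 × 5.67×10⁻⁸ × 1.78 × 8.54×10^9.
P = 836 W.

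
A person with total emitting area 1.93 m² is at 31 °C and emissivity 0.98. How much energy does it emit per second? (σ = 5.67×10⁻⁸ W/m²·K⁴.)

31 °C = 304 K.
Stefan–Boltzmann: P = εσAT⁴ = 0.98 × 5.67×10⁻⁸ × 1.93 × (304)⁴ = 0.98 × 5.67×10⁻⁸ × 1.93 × 8.54×10^9.
P = 916 W.

P ≈ 916 W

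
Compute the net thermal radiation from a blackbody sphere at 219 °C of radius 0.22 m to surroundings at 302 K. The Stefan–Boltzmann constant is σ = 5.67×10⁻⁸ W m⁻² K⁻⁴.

A = 4πr² = 4π × (0.22)² = 0.608 m².
Convert: 219 °C = 492 K.
Q = σA(T⁴ − T_s⁴). T⁴ − T_s⁴ = (492)⁴ − (302)⁴ = 5.86×10^10 − 8.32×10^9 = 5.03×10^10 K⁴.
Q = 5.67×10⁻⁸ × 0.608 × 5.03×10^10 = 1730 W.

Q ≈ 1730 W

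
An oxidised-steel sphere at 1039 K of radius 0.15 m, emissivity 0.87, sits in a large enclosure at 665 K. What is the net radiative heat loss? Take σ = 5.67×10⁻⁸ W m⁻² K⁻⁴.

Q ≈ 13500 W

A = 4πr² = 4π × (0.15)² = 0.283 m².
Q = εσA(T⁴ − T_s⁴). T⁴ − T_s⁴ = (1039)⁴ − (665)⁴ = 1.17×10^12 − 1.96×10^11 = 9.70×10^11 K⁴.
Q = 0.87 × 5.67×10⁻⁸ × 0.283 × 9.70×10^11 = 13500 W.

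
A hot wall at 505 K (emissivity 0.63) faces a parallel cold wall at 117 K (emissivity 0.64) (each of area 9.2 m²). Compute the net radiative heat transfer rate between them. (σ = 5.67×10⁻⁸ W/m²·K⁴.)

For two large parallel gray plates, q = σ(T₁⁴ − T₂⁴) / (1/ε₁ + 1/ε₂ − 1).
1/ε₁ + 1/ε₂ − 1 = 1/0.63 + 1/0.64 − 1 = 2.150.
T₁⁴ − T₂⁴ = 6.50×10^10 − 1.87×10^8 = 6.49×10^10 K⁴.
q = 5.67×10⁻⁸ × 6.49×10^10 / 2.150 = 1710 W/m².
Q = q·A = 1710 × 9.2 = 15700 W.

Q ≈ 15700 W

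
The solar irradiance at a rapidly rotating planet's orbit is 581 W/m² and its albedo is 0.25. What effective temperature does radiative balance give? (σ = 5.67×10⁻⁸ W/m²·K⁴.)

Power absorbed = (1−a)S·πR²; power emitted = 4πR²σT⁴. Equating and cancelling πR²:
T = ((1−a)S / 4σ)^(1/4) = (436 / (4 × 5.67×10⁻⁸))^(1/4) = (1.92×10^9)^(1/4).
T = 209 K.

T ≈ 209 K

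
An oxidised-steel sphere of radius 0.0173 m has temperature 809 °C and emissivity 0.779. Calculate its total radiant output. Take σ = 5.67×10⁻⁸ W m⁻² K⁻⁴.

A = 4πr² = 4π × (0.0173)² = 3.76×10^-3 m².
809 °C = 1082 K.
Stefan–Boltzmann: P = εσAT⁴ = 0.779 × 5.67×10⁻⁸ × 3.76×10^-3 × (1082)⁴ = 0.779 × 5.67×10⁻⁸ × 3.76×10^-3 × 1.37×10^12.
P = 228 W.

P ≈ 228 W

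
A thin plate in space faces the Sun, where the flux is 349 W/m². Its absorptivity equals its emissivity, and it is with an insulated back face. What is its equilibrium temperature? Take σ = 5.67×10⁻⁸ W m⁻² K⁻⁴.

Absorbed flux αS = emitted flux εσT⁴ (one radiating face); with α = ε, T = (S/σ)^(1/4).
T = (349 / 5.67×10⁻⁸)^(1/4) = (6.16×10^9)^(1/4).
T = 280 K.

T ≈ 280 K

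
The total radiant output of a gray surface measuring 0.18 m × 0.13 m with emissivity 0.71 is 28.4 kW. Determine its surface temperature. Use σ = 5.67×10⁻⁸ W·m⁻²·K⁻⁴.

A = 0.18 × 0.13 = 0.0234 m².
From P = εσAT⁴, T = (P / εσA)^(1/4) = (28400 / (0.71 × 5.67×10⁻⁸ × 0.0234))^(1/4).
T = (3.01×10^13)^(1/4) = 2340 K.

T ≈ 2340 K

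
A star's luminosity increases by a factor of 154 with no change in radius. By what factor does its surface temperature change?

factor ≈ 3.52

P ∝ T⁴ ⇒ T ∝ P^(1/4), so T scales by (154)^(1/4) = 3.52.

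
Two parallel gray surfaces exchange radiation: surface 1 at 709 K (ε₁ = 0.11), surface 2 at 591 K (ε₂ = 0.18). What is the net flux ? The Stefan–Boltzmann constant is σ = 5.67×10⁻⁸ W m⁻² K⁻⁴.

For two large parallel gray plates, q = σ(T₁⁴ − T₂⁴) / (1/ε₁ + 1/ε₂ − 1).
1/ε₁ + 1/ε₂ − 1 = 1/0.11 + 1/0.18 − 1 = 13.65.
T₁⁴ − T₂⁴ = 2.53×10^11 − 1.22×10^11 = 1.31×10^11 K⁴.
q = 5.67×10⁻⁸ × 1.31×10^11 / 13.65 = 543 W/m².

q ≈ 543 W/m²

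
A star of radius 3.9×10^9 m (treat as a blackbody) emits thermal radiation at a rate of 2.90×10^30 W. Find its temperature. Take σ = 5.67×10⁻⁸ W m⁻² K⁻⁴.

T ≈ 22700 K

A = 4πr² = 4π × (3.9×10^9)² = 1.91×10^20 m².
From P = σAT⁴, T = (P / σA)^(1/4) = (2.90×10^30 / (5.67×10⁻⁸ × 1.91×10^20))^(1/4).
T = (2.68×10^17)^(1/4) = 22700 K.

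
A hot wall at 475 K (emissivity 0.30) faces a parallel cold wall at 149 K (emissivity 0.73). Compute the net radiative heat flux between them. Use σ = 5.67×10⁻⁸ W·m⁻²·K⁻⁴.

For two large parallel gray plates, q = σ(T₁⁴ − T₂⁴) / (1/ε₁ + 1/ε₂ − 1).
1/ε₁ + 1/ε₂ − 1 = 1/0.30 + 1/0.73 − 1 = 3.703.
T₁⁴ − T₂⁴ = 5.09×10^10 − 4.93×10^8 = 5.04×10^10 K⁴.
q = 5.67×10⁻⁸ × 5.04×10^10 / 3.703 = 772 W/m².

q ≈ 772 W/m²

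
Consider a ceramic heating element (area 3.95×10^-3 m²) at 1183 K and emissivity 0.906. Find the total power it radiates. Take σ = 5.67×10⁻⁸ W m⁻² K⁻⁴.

Stefan–Boltzmann: P = εσAT⁴ = 0.906 × 5.67×10⁻⁸ × 3.95×10^-3 × (1183)⁴ = 0.906 × 5.67×10⁻⁸ × 3.95×10^-3 × 1.96×10^12.
P = 397 W.

P ≈ 397 W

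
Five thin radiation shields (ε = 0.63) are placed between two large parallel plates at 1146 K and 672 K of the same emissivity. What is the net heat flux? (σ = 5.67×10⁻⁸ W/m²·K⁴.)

Each of the 6 gaps contributes resistance (2/ε − 1) = 2/0.63 − 1 = 2.175; total = 13.05.
q = σ(T₁⁴ − T₂⁴) / 13.05 = 5.67×10⁻⁸ × 1.52×10^12 / 13.05 = 6610 W/m².

q ≈ 6610 W/m²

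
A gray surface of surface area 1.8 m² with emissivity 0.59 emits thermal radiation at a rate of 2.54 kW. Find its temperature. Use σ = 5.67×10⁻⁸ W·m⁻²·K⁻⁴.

From P = εσAT⁴, T = (P / εσA)^(1/4) = (2540 / (0.59 × 5.67×10⁻⁸ × 1.80))^(1/4).
T = (4.22×10^10)^(1/4) = 453 K.

T ≈ 453 K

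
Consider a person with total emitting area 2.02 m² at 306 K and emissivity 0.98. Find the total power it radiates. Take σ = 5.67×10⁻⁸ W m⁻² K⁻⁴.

Stefan–Boltzmann: P = εσAT⁴ = 0.98 × 5.67×10⁻⁸ × 2.02 × (306)⁴ = 0.98 × 5.67×10⁻⁸ × 2.02 × 8.77×10^9.
P = 984 W.

P ≈ 984 W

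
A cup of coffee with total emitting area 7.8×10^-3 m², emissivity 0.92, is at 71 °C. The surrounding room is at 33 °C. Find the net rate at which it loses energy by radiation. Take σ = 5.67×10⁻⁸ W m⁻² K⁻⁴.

Convert: 71 °C = 344 K; 33 °C = 306 K.
Q = εσA(T⁴ − T_s⁴). T⁴ − T_s⁴ = (344)⁴ − (306)⁴ = 1.40×10^10 − 8.77×10^9 = 5.24×10^9 K⁴.
Q = 0.92 × 5.67×10⁻⁸ × 7.80×10^-3 × 5.24×10^9 = 2.13 W.

Q ≈ 2.13 W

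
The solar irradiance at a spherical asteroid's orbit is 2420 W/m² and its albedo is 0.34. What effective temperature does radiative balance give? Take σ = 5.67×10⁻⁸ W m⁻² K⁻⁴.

Power absorbed = (1−a)S·πR²; power emitted = 4πR²σT⁴. Equating and cancelling πR²:
T = ((1−a)S / 4σ)^(1/4) = (1600 / (4 × 5.67×10⁻⁸))^(1/4) = (7.04×10^9)^(1/4).
T = 290 K.

T ≈ 290 K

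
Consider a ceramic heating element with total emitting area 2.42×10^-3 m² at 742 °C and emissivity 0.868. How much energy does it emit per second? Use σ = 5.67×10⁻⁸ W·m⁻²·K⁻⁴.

P ≈ 126 W

742 °C = 1015 K.
Stefan–Boltzmann: P = εσAT⁴ = 0.868 × 5.67×10⁻⁸ × 2.42×10^-3 × (1015)⁴ = 0.868 × 5.67×10⁻⁸ × 2.42×10^-3 × 1.06×10^12.
P = 126 W.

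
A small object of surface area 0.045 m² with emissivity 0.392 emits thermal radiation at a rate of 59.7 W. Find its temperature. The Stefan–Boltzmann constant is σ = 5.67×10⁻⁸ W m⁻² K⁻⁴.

T ≈ 494 K

From P = εσAT⁴, T = (P / εσA)^(1/4) = (59.7 / (0.392 × 5.67×10⁻⁸ × 0.0450))^(1/4).
T = (5.97×10^10)^(1/4) = 494 K.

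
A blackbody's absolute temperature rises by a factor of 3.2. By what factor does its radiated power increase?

factor ≈ 105

P ∝ T⁴, so the power scales as (3.2)⁴ = 105.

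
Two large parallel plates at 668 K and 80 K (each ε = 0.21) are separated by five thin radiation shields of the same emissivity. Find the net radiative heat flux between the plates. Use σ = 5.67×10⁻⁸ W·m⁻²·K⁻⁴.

q ≈ 221 W/m²

Each of the 6 gaps contributes resistance (2/ε − 1) = 2/0.21 − 1 = 8.524; total = 51.14.
q = σ(T₁⁴ − T₂⁴) / 51.14 = 5.67×10⁻⁸ × 1.99×10^11 / 51.14 = 221 W/m².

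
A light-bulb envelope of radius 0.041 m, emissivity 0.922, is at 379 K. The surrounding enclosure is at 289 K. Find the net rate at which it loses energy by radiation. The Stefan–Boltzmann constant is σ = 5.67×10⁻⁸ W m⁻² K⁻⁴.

A = 4πr² = 4π × (0.041)² = 0.0211 m².
Q = εσA(T⁴ − T_s⁴). T⁴ − T_s⁴ = (379)⁴ − (289)⁴ = 2.06×10^10 − 6.98×10^9 = 1.37×10^10 K⁴.
Q = 0.922 × 5.67×10⁻⁸ × 0.0211 × 1.37×10^10 = 15.1 W.

Q ≈ 15.1 W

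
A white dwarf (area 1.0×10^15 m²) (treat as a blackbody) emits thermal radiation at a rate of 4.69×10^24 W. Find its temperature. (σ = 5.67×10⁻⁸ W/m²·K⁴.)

From P = σAT⁴, T = (P / σA)^(1/4) = (4.69×10^24 / (5.67×10⁻⁸ × 1.00×10^15))^(1/4).
T = (8.27×10^16)^(1/4) = 17000 K.

T ≈ 17000 K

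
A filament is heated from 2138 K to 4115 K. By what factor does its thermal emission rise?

ratio ≈ 13.7

P ∝ T⁴, so the ratio is (4115/2138)⁴ = (1.925)⁴ = 13.7.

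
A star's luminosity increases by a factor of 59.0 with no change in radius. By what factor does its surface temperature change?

factor ≈ 2.77

P ∝ T⁴ ⇒ T ∝ P^(1/4), so T scales by (59.0)^(1/4) = 2.77.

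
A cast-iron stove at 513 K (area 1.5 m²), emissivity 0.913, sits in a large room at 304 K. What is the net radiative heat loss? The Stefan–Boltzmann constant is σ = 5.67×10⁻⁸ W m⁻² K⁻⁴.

Q ≈ 4710 W

Q = εσA(T⁴ − T_s⁴). T⁴ − T_s⁴ = (513)⁴ − (304)⁴ = 6.93×10^10 − 8.54×10^9 = 6.07×10^10 K⁴.
Q = 0.913 × 5.67×10⁻⁸ × 1.50 × 6.07×10^10 = 4710 W.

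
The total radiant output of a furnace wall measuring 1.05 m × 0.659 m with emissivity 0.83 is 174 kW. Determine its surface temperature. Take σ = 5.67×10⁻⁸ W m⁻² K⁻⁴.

T ≈ 1520 K

A = 1.05 × 0.659 = 0.692 m².
From P = εσAT⁴, T = (P / εσA)^(1/4) = (1.74×10^5 / (0.83 × 5.67×10⁻⁸ × 0.692))^(1/4).
T = (5.34×10^12)^(1/4) = 1520 K.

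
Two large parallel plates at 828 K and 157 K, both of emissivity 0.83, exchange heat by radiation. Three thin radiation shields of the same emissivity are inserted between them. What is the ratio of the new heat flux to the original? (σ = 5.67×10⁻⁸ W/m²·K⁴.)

ratio ≈ 0.250

With N identical shields there are N+1 = 4 gaps in series, each with the same radiative resistance, so the flux falls to 1/(N+1) of its unshielded value.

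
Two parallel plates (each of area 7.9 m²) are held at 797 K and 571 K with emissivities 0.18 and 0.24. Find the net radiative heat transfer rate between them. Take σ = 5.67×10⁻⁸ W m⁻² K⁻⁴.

Q ≈ 15300 W

For two large parallel gray plates, q = σ(T₁⁴ − T₂⁴) / (1/ε₁ + 1/ε₂ − 1).
1/ε₁ + 1/ε₂ − 1 = 1/0.18 + 1/0.24 − 1 = 8.722.
T₁⁴ − T₂⁴ = 4.03×10^11 − 1.06×10^11 = 2.97×10^11 K⁴.
q = 5.67×10⁻⁸ × 2.97×10^11 / 8.722 = 1930 W/m².
Q = q·A = 1930 × 7.9 = 15300 W.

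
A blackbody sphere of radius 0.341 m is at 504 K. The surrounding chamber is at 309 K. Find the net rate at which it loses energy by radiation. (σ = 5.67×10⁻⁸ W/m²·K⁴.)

A = 4πr² = 4π × (0.341)² = 1.46 m².
Q = σA(T⁴ − T_s⁴). T⁴ − T_s⁴ = (504)⁴ − (309)⁴ = 6.45×10^10 − 9.12×10^9 = 5.54×10^10 K⁴.
Q = 5.67×10⁻⁸ × 1.46 × 5.54×10^10 = 4590 W.

Q ≈ 4590 W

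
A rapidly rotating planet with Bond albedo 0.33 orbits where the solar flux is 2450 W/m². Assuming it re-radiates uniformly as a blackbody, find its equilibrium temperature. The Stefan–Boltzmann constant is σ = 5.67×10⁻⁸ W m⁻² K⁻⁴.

T ≈ 292 K

Power absorbed = (1−a)S·πR²; power emitted = 4πR²σT⁴. Equating and cancelling πR²:
T = ((1−a)S / 4σ)^(1/4) = (1640 / (4 × 5.67×10⁻⁸))^(1/4) = (7.24×10^9)^(1/4).
T = 292 K.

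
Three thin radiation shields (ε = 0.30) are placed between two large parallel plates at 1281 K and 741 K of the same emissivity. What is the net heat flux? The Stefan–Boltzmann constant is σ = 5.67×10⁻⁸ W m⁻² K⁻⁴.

q ≈ 5980 W/m²

Each of the 4 gaps contributes resistance (2/ε − 1) = 2/0.30 − 1 = 5.667; total = 22.67.
q = σ(T₁⁴ − T₂⁴) / 22.67 = 5.67×10⁻⁸ × 2.39×10^12 / 22.67 = 5980 W/m².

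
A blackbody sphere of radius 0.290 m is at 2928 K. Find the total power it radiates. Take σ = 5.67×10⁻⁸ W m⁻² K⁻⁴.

P ≈ 4.40×10^6 W

A = 4πr² = 4π × (0.290)² = 1.06 m².
P = σAT⁴ = 5.67×10⁻⁸ × 1.06 × (2928)⁴ = 5.67×10⁻⁸ × 1.06 × 7.35×10^13.
P = 4.40×10^6 W.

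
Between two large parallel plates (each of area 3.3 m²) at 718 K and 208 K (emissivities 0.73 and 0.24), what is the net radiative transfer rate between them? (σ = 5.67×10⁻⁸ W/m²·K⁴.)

For two large parallel gray plates, q = σ(T₁⁴ − T₂⁴) / (1/ε₁ + 1/ε₂ − 1).
1/ε₁ + 1/ε₂ − 1 = 1/0.73 + 1/0.24 − 1 = 4.537.
T₁⁴ − T₂⁴ = 2.66×10^11 − 1.87×10^9 = 2.64×10^11 K⁴.
q = 5.67×10⁻⁸ × 2.64×10^11 / 4.537 = 3300 W/m².
Q = q·A = 3300 × 3.3 = 10900 W.

Q ≈ 10900 W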